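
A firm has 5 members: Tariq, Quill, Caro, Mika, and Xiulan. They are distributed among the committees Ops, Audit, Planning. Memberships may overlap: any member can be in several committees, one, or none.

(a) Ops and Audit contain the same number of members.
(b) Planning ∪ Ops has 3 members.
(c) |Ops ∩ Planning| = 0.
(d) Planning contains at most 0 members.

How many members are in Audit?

3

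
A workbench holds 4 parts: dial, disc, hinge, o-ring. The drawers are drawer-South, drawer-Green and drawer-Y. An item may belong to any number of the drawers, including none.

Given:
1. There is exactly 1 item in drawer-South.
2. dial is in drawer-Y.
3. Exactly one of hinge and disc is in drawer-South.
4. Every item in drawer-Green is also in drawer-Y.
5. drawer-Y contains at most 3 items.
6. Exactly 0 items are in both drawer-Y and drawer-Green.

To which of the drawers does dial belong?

dial: drawer-Y

From (2): dial ∈ drawer-Y.
Suppose dial ∈ drawer-South: no assignment then satisfies all the clues, so dial ∉ drawer-South.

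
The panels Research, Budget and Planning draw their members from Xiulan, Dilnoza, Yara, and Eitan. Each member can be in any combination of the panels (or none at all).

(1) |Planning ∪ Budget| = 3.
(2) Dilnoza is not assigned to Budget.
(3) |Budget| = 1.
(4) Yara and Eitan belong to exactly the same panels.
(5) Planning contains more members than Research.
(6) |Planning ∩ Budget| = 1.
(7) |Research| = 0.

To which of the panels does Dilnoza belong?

Dilnoza: none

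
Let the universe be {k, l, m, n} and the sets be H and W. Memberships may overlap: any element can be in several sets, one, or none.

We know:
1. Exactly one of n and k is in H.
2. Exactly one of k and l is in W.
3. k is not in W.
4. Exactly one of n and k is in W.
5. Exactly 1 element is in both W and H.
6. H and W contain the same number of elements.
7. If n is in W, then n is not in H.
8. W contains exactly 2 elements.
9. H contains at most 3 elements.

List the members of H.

H = {k, l}

From (3): k ∉ W.
(2) (exactly one): l ∈ W.
(4) (exactly one): n ∈ W.
(7): n ∉ H.
(8): W already has 2, so the rest are out.
(1) (exactly one): k ∈ H.
Suppose l ∉ H: no assignment then satisfies all the clues, so l ∈ H.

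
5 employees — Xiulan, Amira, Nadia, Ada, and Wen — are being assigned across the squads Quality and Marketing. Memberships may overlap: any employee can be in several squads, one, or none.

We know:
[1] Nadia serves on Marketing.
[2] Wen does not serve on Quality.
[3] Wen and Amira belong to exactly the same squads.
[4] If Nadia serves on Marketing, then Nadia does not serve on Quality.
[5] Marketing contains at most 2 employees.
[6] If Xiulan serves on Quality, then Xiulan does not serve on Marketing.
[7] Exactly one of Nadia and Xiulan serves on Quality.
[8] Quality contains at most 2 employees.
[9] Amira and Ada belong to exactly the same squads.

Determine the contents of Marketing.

Marketing = {Nadia}

From (1): Nadia ∈ Marketing.
From (2): Wen ∉ Quality.
(3): Amira matches Wen: Amira ∉ Quality.
(4): Nadia ∉ Quality.
(7) (exactly one): Xiulan ∈ Quality.
(9): Ada matches Amira: Ada ∉ Quality.
(6): Xiulan ∉ Marketing.
Suppose Amira ∈ Marketing: no assignment then satisfies all the clues, so Amira ∉ Marketing.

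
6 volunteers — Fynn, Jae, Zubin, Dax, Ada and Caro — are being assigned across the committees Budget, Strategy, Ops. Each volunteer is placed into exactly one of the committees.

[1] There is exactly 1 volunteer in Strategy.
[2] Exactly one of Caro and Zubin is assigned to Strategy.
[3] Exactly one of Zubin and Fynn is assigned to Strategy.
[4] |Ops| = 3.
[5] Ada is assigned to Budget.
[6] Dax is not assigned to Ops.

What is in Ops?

Ops = {Caro, Fynn, Jae}

From (5): Ada ∈ Budget.
From (6): Dax ∉ Ops.
Suppose Fynn ∉ Ops: no assignment then satisfies all the clues, so Fynn ∈ Ops.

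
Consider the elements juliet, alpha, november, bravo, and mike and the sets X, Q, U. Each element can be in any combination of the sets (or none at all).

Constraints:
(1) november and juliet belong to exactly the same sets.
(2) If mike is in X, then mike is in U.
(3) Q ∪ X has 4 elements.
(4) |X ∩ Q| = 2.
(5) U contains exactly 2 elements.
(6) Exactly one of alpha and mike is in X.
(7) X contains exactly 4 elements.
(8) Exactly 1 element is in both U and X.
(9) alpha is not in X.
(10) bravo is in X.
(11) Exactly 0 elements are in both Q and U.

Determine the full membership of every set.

X = {bravo, juliet, mike, november}; Q = {juliet, november}; U = {alpha, mike}

From (9): alpha ∉ X.
From (10): bravo ∈ X.
(6) (exactly one): mike ∈ X.
(7): only 4 candidates remain for X, so all are in.
(2): mike ∈ U.
Suppose juliet ∉ Q: no assignment then satisfies all the clues, so juliet ∈ Q.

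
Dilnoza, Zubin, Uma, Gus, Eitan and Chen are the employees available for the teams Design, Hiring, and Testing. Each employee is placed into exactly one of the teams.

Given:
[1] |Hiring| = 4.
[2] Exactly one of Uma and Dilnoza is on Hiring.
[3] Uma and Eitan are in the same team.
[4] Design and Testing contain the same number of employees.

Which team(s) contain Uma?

Uma: Hiring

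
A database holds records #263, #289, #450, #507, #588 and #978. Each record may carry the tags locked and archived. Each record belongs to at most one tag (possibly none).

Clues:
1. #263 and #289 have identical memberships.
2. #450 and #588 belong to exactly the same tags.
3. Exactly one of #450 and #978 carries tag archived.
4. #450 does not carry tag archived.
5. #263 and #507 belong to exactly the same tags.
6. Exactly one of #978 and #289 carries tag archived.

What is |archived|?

1

From (4): #450 ∉ archived.
(2): #588 matches #450: #588 ∉ archived.
(3) (exactly one): #978 ∈ archived.
(6) (exactly one): #289 ∉ archived.
(1): #263 matches #289: #263 ∉ archived.
(5): #507 matches #263: #507 ∉ archived.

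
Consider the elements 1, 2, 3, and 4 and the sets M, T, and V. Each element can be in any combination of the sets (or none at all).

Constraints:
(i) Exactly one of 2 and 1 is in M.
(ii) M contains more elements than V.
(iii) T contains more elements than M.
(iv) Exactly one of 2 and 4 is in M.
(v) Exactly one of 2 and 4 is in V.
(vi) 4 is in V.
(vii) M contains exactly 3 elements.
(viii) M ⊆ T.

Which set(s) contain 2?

2: T

From (vi): 4 ∈ V.
(v) (exactly one): 2 ∉ V.
Suppose 2 ∈ M: no assignment then satisfies all the clues, so 2 ∉ M.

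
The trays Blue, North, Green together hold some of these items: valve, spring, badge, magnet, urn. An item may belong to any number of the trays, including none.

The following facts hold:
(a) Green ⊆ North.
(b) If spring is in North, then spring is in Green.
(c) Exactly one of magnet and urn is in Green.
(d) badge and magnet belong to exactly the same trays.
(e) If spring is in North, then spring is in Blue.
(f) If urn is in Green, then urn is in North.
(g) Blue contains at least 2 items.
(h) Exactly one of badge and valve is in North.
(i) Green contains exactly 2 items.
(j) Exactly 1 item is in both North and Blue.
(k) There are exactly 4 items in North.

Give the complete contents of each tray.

Blue = {spring, valve}; North = {badge, magnet, spring, urn}; Green = {spring, urn}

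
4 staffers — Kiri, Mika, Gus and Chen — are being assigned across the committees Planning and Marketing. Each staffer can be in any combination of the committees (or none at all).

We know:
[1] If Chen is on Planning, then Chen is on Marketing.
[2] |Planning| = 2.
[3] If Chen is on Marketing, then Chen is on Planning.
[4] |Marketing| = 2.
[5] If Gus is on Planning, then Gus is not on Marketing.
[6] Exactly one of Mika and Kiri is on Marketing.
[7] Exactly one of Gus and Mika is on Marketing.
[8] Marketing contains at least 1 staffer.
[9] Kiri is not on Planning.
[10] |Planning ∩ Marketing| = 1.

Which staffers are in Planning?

Planning = {Chen, Gus}

From (9): Kiri ∉ Planning.
Suppose Mika ∈ Planning: no assignment then satisfies all the clues, so Mika ∉ Planning.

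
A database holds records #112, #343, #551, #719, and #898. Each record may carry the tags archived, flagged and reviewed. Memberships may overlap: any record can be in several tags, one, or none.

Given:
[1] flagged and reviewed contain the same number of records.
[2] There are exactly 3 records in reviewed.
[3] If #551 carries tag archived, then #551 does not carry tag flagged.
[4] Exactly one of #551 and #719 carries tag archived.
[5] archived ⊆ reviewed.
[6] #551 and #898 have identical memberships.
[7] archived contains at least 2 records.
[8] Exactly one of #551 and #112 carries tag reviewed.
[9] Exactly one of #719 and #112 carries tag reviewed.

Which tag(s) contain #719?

#719: flagged, reviewed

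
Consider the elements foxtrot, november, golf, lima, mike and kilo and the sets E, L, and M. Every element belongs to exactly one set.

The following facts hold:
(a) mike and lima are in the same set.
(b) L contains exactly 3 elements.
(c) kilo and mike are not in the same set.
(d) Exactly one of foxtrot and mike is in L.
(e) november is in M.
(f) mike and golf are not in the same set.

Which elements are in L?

L = {foxtrot, golf, kilo}

From (e): november ∈ M.
Suppose foxtrot ∉ L: no assignment then satisfies all the clues, so foxtrot ∈ L.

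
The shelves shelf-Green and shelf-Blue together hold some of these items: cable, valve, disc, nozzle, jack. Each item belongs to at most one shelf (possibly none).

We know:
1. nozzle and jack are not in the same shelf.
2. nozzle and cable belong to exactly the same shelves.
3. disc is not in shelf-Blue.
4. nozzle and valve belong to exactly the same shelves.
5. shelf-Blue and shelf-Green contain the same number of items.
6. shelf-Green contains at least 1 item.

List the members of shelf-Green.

shelf-Green = {disc}

From (3): disc ∉ shelf-Blue.
Suppose cable ∈ shelf-Green: no assignment then satisfies all the clues, so cable ∉ shelf-Green.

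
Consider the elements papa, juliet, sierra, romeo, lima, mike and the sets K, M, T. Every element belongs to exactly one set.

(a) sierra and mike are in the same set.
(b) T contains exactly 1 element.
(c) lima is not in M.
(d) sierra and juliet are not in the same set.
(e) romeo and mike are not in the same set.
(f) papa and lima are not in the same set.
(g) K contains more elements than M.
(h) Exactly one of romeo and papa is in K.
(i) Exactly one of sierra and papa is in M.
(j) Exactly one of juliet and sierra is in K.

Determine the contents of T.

T = {papa}

From (c): lima ∉ M.
Suppose papa ∉ T: no assignment then satisfies all the clues, so papa ∈ T.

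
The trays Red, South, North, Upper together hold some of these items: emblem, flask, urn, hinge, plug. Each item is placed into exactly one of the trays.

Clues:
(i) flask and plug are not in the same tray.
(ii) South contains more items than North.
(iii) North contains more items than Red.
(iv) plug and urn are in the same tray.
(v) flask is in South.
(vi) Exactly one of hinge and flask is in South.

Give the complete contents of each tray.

Red = {}; South = {emblem, flask}; North = {hinge}; Upper = {plug, urn}

From (v): flask ∈ South.
(i): plug ∉ South.
(iv): urn matches plug: urn ∉ South.
(vi) (exactly one): hinge ∉ South.
Suppose emblem ∈ Red: no assignment then satisfies all the clues, so emblem ∉ Red.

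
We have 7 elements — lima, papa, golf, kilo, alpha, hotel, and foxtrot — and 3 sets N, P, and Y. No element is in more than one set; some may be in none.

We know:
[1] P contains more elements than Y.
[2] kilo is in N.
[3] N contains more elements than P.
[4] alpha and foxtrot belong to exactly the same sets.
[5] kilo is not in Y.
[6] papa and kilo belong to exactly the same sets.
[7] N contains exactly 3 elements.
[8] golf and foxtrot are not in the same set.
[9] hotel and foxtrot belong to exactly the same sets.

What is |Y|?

0

From (2): kilo ∈ N.
(6): papa matches kilo: papa ∈ N.
Suppose lima ∈ Y: no assignment then satisfies all the clues, so lima ∉ Y.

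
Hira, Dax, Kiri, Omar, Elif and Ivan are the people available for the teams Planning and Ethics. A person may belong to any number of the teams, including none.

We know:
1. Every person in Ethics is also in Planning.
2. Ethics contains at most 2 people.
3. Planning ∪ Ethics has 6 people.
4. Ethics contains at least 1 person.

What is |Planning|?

6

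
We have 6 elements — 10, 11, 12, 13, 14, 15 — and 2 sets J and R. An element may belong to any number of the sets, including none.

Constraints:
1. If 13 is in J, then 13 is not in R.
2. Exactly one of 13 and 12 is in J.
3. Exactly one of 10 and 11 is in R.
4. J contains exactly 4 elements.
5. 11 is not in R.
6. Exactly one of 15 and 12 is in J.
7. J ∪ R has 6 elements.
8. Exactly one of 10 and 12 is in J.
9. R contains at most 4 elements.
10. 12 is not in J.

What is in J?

J = {10, 11, 13, 15}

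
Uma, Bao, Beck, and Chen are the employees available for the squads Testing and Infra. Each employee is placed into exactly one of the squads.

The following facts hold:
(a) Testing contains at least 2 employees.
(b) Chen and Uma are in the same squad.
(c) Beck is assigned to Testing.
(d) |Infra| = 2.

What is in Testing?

Testing = {Bao, Beck}

From (c): Beck ∈ Testing.
Suppose Uma ∈ Testing: no assignment then satisfies all the clues, so Uma ∉ Testing.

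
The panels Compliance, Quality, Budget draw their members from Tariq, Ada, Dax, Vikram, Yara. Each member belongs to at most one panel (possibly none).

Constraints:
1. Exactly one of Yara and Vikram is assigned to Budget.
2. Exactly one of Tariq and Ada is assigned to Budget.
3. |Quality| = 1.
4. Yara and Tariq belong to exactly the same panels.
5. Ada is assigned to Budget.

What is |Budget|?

2

From (5): Ada ∈ Budget.
(2) (exactly one): Tariq ∉ Budget.
(4): Yara matches Tariq: Yara ∉ Budget.
(1) (exactly one): Vikram ∈ Budget.
Suppose Tariq ∈ Quality: no assignment then satisfies all the clues, so Tariq ∉ Quality.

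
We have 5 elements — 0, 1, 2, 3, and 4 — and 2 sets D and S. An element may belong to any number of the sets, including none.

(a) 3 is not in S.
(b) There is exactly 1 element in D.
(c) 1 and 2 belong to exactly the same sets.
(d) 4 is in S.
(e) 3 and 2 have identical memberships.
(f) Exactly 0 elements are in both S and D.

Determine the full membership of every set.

D = {0}; S = {4}

From (a): 3 ∉ S.
From (d): 4 ∈ S.
(e): 2 matches 3: 2 ∉ S.
(c): 1 matches 2: 1 ∉ S.
Suppose 0 ∉ D: no assignment then satisfies all the clues, so 0 ∈ D.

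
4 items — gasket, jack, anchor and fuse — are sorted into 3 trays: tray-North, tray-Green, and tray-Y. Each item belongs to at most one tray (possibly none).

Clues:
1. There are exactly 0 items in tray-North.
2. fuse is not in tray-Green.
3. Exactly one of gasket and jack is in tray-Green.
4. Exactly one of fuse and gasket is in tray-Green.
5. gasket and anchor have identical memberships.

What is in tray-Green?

tray-Green = {anchor, gasket}

From (2): fuse ∉ tray-Green.
(1): tray-North already has 0, so the rest are out.
(4) (exactly one): gasket ∈ tray-Green.
(5): anchor matches gasket: anchor ∈ tray-Green.
(3) (exactly one): jack ∉ tray-Green.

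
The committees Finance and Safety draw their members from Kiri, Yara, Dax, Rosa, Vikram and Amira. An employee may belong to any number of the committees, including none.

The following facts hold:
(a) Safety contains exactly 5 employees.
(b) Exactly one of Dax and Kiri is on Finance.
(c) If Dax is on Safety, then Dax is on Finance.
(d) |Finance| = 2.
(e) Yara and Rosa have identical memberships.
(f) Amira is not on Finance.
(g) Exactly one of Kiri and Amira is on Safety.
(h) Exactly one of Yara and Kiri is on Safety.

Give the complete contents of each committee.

Finance = {Dax, Vikram}; Safety = {Amira, Dax, Rosa, Vikram, Yara}

From (f): Amira ∉ Finance.
Suppose Kiri ∈ Finance: no assignment then satisfies all the clues, so Kiri ∉ Finance.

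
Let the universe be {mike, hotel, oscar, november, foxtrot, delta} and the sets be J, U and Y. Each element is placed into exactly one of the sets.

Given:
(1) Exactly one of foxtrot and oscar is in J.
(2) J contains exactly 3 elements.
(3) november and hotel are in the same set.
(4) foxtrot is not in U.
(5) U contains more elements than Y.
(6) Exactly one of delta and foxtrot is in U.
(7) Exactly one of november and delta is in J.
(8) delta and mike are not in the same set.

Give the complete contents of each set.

J = {foxtrot, hotel, november}; U = {delta, oscar}; Y = {mike}

From (4): foxtrot ∉ U.
(6) (exactly one): delta ∈ U.
(7) (exactly one): november ∈ J.
(8): mike ∉ U.
(3): hotel matches november: hotel ∈ J.
Suppose mike ∈ J: no assignment then satisfies all the clues, so mike ∉ J.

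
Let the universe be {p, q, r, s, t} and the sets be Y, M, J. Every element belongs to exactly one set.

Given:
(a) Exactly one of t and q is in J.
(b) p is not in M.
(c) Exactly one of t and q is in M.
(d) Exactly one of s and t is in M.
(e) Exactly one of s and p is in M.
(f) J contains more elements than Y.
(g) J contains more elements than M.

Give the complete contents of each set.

Y = {}; M = {q, s}; J = {p, r, t}

From (b): p ∉ M.
(e) (exactly one): s ∈ M.
(d) (exactly one): t ∉ M.
(c) (exactly one): q ∈ M.
(a) (exactly one): t ∈ J.
Suppose p ∈ Y: no assignment then satisfies all the clues, so p ∉ Y.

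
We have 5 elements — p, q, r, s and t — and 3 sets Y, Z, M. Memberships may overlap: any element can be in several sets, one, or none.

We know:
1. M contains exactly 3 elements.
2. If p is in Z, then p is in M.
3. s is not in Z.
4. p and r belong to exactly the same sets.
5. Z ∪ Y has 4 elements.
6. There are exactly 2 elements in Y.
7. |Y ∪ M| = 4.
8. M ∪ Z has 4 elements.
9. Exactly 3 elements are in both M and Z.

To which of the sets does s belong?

s: none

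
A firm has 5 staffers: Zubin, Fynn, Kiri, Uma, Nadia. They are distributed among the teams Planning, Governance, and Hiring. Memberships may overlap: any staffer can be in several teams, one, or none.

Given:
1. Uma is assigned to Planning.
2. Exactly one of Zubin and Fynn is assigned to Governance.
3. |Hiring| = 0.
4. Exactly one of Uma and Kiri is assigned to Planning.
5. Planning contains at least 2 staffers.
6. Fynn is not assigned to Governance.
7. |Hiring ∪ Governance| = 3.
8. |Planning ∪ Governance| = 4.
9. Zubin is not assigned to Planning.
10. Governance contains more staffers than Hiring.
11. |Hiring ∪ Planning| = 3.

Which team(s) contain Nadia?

Nadia: Governance, Planning

From (1): Uma ∈ Planning.
From (6): Fynn ∉ Governance.
From (9): Zubin ∉ Planning.
(2) (exactly one): Zubin ∈ Governance.
(3): Hiring already has 0, so the rest are out.
(4) (exactly one): Kiri ∉ Planning.
Suppose Nadia ∉ Planning: no assignment then satisfies all the clues, so Nadia ∈ Planning.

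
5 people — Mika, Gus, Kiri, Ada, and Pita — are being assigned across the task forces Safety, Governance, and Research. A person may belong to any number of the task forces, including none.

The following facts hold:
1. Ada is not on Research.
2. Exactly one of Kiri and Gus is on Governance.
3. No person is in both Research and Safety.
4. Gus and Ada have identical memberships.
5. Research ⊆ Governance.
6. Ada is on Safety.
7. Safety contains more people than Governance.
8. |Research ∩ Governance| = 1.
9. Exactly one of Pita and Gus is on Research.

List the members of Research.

Research = {Pita}

From (1): Ada ∉ Research.
From (6): Ada ∈ Safety.
(4): Gus matches Ada: Gus ∈ Safety.
(4): Gus matches Ada: Gus ∉ Research.
(9) (exactly one): Pita ∈ Research.
(3) (disjoint): Pita ∉ Safety.
(5) with Pita ∈ Research: Pita ∈ Governance.
Suppose Mika ∈ Research: no assignment then satisfies all the clues, so Mika ∉ Research.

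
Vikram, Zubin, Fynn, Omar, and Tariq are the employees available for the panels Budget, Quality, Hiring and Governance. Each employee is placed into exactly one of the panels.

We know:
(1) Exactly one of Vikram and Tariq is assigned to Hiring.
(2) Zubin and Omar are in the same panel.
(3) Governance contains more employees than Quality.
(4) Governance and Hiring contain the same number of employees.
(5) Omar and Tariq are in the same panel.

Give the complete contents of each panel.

Budget = {Omar, Tariq, Zubin}; Quality = {}; Hiring = {Vikram}; Governance = {Fynn}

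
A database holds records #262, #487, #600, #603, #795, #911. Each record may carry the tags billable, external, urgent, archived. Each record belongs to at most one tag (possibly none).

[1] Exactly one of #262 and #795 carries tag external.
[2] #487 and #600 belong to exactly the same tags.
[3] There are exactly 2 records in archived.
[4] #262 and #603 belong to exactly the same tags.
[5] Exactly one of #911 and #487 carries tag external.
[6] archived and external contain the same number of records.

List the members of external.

external = {#795, #911}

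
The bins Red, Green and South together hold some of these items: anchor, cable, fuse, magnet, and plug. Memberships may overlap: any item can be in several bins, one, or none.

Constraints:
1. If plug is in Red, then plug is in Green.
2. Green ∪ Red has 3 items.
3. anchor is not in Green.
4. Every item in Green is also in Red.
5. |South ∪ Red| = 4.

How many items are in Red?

3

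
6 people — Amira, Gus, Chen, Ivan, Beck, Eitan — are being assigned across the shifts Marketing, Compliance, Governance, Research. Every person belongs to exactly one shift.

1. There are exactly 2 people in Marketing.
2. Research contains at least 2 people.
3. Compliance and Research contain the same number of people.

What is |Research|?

2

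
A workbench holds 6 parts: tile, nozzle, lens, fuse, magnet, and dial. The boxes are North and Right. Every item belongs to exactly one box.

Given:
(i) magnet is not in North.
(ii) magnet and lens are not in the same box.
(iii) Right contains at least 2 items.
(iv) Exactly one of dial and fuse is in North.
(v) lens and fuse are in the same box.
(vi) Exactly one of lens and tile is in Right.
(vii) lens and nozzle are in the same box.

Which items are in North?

North = {fuse, lens, nozzle}

From (i): magnet ∉ North.
Only one box left: magnet ∈ Right.
(ii): lens ∉ Right.
(v): fuse matches lens: fuse ∉ Right.
(vi) (exactly one): tile ∈ Right.
(vii): nozzle matches lens: nozzle ∉ Right.
Only one box left: nozzle ∈ North.
Only one box left: lens ∈ North.
Only one box left: fuse ∈ North.
(iv) (exactly one): dial ∉ North.
Only one box left: dial ∈ Right.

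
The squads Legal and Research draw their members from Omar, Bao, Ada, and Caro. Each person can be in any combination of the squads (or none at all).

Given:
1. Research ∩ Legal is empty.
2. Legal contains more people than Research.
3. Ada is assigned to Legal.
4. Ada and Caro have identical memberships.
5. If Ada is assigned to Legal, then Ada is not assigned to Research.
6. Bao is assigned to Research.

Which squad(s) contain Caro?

From (3): Ada ∈ Legal.
From (6): Bao ∈ Research.
(1) (disjoint): Bao ∉ Legal.
(1) (disjoint): Ada ∉ Research.
(4): Caro matches Ada: Caro ∈ Legal.
(4): Caro matches Ada: Caro ∉ Research.

Caro: Legal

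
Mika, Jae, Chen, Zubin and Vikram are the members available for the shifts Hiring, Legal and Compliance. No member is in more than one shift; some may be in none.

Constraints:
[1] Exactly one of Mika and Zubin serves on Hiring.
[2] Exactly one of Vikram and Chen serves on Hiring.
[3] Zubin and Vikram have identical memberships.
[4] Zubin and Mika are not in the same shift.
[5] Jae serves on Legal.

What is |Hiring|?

2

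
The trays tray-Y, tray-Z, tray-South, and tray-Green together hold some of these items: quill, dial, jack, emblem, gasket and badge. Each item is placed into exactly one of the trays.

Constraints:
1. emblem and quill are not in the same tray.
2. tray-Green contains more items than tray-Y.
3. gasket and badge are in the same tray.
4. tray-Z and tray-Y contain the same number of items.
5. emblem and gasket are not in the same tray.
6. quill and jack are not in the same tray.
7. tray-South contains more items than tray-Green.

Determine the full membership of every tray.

tray-Y = {}; tray-Z = {}; tray-South = {badge, dial, gasket, quill}; tray-Green = {emblem, jack}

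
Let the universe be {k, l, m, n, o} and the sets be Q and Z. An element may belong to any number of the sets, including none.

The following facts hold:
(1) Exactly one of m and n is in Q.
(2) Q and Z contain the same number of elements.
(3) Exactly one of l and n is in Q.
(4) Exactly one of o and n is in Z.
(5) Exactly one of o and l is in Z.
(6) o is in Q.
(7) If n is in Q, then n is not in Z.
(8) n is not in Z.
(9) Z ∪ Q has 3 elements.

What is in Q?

Q = {n, o}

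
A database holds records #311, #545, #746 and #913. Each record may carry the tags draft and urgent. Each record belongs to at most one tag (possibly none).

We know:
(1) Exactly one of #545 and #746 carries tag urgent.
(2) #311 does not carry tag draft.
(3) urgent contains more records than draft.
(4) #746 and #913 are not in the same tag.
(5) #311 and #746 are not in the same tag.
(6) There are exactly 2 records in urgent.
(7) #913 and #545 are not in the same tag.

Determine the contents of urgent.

urgent = {#311, #545}

From (2): #311 ∉ draft.
Suppose #311 ∉ urgent: no assignment then satisfies all the clues, so #311 ∈ urgent.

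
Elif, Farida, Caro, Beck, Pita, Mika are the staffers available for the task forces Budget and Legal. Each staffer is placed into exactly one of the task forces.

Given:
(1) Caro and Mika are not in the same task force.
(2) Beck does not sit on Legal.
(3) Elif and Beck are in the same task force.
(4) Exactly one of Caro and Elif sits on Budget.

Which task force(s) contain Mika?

From (2): Beck ∉ Legal.
(3): Elif matches Beck: Elif ∉ Legal.
Only one task force left: Elif ∈ Budget.
Only one task force left: Beck ∈ Budget.
(4) (exactly one): Caro ∉ Budget.
Only one task force left: Caro ∈ Legal.
(1): Mika ∉ Legal.
Only one task force left: Mika ∈ Budget.

Mika: Budget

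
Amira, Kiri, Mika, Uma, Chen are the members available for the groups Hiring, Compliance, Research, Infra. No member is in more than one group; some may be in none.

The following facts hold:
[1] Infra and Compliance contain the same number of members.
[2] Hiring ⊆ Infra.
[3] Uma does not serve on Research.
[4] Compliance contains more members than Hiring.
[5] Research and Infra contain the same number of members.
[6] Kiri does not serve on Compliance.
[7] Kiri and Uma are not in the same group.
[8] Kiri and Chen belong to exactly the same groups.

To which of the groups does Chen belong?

Chen: none

From (3): Uma ∉ Research.
From (6): Kiri ∉ Compliance.
(8): Chen matches Kiri: Chen ∉ Compliance.
Suppose Chen ∈ Hiring: no assignment then satisfies all the clues, so Chen ∉ Hiring.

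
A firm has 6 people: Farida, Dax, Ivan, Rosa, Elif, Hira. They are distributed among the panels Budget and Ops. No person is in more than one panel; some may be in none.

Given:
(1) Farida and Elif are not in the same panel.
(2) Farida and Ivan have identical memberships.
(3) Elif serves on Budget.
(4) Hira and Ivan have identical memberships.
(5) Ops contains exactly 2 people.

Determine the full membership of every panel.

Budget = {Elif}; Ops = {Dax, Rosa}

From (3): Elif ∈ Budget.
(1): Farida ∉ Budget.
(2): Ivan matches Farida: Ivan ∉ Budget.
(4): Hira matches Ivan: Hira ∉ Budget.
Suppose Farida ∈ Ops: no assignment then satisfies all the clues, so Farida ∉ Ops.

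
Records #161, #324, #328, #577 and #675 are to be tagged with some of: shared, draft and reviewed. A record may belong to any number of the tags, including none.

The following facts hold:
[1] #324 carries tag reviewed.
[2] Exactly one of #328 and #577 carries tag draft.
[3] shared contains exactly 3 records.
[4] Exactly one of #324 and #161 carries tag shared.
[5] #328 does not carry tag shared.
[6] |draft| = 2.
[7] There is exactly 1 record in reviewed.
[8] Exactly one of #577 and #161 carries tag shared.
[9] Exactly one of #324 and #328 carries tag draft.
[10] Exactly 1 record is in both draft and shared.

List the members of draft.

draft = {#328, #675}

From (1): #324 ∈ reviewed.
From (5): #328 ∉ shared.
(7): reviewed already has 1, so the rest are out.
Suppose #161 ∈ draft: no assignment then satisfies all the clues, so #161 ∉ draft.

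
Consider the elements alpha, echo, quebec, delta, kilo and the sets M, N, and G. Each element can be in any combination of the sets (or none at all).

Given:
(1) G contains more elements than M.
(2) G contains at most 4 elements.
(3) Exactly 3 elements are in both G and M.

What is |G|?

4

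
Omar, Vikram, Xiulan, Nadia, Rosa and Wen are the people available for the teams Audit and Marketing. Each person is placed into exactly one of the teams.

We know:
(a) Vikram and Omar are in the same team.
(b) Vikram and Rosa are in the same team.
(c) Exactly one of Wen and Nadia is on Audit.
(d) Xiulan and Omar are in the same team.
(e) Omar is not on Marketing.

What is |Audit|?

5

From (e): Omar ∉ Marketing.
(a): Vikram matches Omar: Vikram ∉ Marketing.
(b): Rosa matches Vikram: Rosa ∉ Marketing.
(d): Xiulan matches Omar: Xiulan ∉ Marketing.
Only one team left: Omar ∈ Audit.
Only one team left: Vikram ∈ Audit.
Only one team left: Xiulan ∈ Audit.
Only one team left: Rosa ∈ Audit.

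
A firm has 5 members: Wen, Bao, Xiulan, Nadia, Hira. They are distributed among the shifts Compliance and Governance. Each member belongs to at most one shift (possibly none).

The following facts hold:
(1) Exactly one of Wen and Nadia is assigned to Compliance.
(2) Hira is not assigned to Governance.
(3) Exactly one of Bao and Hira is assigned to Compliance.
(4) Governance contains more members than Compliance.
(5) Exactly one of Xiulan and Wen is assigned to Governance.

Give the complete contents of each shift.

Compliance = {Hira, Wen}; Governance = {Bao, Nadia, Xiulan}

From (2): Hira ∉ Governance.
Suppose Wen ∉ Compliance: no assignment then satisfies all the clues, so Wen ∈ Compliance.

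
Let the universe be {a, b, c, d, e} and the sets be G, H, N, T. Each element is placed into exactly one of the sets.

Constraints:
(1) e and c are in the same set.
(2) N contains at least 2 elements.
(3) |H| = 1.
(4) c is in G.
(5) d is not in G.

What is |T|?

0

From (4): c ∈ G.
From (5): d ∉ G.
(1): e matches c: e ∈ G.
Suppose a ∈ G: no assignment then satisfies all the clues, so a ∉ G.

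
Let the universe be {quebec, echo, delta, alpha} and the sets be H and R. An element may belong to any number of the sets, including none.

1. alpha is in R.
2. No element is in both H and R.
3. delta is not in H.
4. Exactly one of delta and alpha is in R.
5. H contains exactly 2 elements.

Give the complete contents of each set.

H = {echo, quebec}; R = {alpha}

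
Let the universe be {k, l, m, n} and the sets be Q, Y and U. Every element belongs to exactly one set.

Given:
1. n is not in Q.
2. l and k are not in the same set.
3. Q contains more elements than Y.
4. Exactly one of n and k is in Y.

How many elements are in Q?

2

From (1): n ∉ Q.
Suppose l ∈ Y: no assignment then satisfies all the clues, so l ∉ Y.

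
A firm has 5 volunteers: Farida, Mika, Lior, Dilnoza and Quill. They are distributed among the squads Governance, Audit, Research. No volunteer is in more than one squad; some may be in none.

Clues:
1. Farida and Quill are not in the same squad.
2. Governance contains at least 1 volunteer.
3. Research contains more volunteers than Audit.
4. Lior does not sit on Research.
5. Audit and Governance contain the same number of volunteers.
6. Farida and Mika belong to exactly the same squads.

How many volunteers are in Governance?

1

From (4): Lior ∉ Research.
Suppose Farida ∈ Governance: no assignment then satisfies all the clues, so Farida ∉ Governance.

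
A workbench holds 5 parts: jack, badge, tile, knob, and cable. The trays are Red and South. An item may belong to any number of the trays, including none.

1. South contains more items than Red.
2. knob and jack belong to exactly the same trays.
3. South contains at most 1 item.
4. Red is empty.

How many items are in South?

1

(4): Red already has 0, so the rest are out.
Suppose jack ∈ South: no assignment then satisfies all the clues, so jack ∉ South.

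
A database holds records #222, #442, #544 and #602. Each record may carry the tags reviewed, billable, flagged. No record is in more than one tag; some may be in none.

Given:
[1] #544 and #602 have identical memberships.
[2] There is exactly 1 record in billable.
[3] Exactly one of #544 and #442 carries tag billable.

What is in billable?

billable = {#442}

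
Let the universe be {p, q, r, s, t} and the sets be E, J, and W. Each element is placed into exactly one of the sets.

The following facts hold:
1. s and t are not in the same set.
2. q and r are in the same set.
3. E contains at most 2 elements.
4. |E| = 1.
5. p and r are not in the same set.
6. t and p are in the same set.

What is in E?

E = {s}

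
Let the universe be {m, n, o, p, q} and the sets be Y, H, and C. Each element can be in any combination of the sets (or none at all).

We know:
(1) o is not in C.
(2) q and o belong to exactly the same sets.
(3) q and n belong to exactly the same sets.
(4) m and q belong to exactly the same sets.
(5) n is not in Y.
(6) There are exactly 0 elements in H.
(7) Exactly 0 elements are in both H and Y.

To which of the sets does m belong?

m: none

From (1): o ∉ C.
From (5): n ∉ Y.
(2): q matches o: q ∉ C.
(3): q matches n: q ∉ Y.
(3): n matches q: n ∉ C.
(4): m matches q: m ∉ Y.
(4): m matches q: m ∉ C.
(6): H already has 0, so the rest are out.
(2): o matches q: o ∉ Y.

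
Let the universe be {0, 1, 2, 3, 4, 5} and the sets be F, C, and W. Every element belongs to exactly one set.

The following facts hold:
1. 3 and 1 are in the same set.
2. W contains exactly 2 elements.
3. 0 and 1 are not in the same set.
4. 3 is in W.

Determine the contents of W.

W = {1, 3}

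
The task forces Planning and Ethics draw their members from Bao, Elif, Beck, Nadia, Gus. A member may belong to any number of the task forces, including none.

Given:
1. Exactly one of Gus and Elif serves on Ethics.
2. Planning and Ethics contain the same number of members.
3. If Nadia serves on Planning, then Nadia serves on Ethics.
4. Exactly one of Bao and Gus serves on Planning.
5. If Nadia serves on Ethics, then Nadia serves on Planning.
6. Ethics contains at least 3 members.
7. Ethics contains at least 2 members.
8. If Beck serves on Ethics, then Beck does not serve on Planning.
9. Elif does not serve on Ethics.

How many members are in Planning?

3

From (9): Elif ∉ Ethics.
(1) (exactly one): Gus ∈ Ethics.
Suppose Nadia ∉ Planning: no assignment then satisfies all the clues, so Nadia ∈ Planning.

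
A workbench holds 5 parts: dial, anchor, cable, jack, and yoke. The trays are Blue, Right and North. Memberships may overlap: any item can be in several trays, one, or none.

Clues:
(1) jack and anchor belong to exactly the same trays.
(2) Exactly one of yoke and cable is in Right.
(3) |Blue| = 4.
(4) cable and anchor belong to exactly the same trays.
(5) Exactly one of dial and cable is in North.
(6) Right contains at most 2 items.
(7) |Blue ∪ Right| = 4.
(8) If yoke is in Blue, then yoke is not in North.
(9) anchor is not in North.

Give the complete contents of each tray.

Blue = {anchor, cable, jack, yoke}; Right = {yoke}; North = {dial}

From (9): anchor ∉ North.
(1): jack matches anchor: jack ∉ North.
(4): cable matches anchor: cable ∉ North.
(5) (exactly one): dial ∈ North.
Suppose dial ∈ Blue: no assignment then satisfies all the clues, so dial ∉ Blue.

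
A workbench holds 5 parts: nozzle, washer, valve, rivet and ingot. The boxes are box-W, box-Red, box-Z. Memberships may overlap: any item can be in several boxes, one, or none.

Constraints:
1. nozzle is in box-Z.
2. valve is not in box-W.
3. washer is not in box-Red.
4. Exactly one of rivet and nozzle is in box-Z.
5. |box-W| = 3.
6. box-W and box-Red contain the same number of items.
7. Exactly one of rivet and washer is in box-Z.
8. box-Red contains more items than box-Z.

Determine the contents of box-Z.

box-Z = {nozzle, washer}

From (1): nozzle ∈ box-Z.
From (2): valve ∉ box-W.
From (3): washer ∉ box-Red.
(4) (exactly one): rivet ∉ box-Z.
(7) (exactly one): washer ∈ box-Z.
Suppose valve ∈ box-Z: no assignment then satisfies all the clues, so valve ∉ box-Z.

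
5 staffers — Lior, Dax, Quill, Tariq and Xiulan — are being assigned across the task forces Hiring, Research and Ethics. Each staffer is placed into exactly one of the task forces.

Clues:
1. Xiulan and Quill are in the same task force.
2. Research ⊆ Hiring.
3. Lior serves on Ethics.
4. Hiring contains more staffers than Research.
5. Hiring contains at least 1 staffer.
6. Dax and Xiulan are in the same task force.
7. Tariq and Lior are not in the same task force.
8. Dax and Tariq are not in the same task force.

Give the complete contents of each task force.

Hiring = {Tariq}; Research = {}; Ethics = {Dax, Lior, Quill, Xiulan}

From (3): Lior ∈ Ethics.
(7): Tariq ∉ Ethics.
Suppose Dax ∈ Hiring: no assignment then satisfies all the clues, so Dax ∉ Hiring.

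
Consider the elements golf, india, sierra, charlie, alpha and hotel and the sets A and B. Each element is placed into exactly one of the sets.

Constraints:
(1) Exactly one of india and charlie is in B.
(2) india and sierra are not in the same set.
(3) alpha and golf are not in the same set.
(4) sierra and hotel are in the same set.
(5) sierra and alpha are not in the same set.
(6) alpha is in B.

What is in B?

From (6): alpha ∈ B.
(3): golf ∉ B.
(5): sierra ∉ B.
Only one set left: golf ∈ A.
Only one set left: sierra ∈ A.
(2): india ∉ A.
(4): hotel matches sierra: hotel ∈ A.
Only one set left: india ∈ B.
(1) (exactly one): charlie ∉ B.
Only one set left: charlie ∈ A.

B = {alpha, india}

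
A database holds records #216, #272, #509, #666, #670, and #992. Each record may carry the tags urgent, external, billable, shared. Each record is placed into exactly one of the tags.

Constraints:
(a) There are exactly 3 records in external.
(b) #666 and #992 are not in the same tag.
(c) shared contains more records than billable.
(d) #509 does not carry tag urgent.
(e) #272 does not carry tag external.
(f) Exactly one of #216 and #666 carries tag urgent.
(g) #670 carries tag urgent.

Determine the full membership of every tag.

From (d): #509 ∉ urgent.
From (e): #272 ∉ external.
From (g): #670 ∈ urgent.
Suppose #216 ∈ urgent: no assignment then satisfies all the clues, so #216 ∉ urgent.

urgent = {#666, #670}; external = {#216, #509, #992}; billable = {}; shared = {#272}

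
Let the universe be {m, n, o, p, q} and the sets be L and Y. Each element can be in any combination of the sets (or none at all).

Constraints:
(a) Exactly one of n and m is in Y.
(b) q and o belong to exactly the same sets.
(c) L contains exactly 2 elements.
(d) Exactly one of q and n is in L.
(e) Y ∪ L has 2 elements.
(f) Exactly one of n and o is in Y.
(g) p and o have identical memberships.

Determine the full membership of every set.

L = {m, n}; Y = {n}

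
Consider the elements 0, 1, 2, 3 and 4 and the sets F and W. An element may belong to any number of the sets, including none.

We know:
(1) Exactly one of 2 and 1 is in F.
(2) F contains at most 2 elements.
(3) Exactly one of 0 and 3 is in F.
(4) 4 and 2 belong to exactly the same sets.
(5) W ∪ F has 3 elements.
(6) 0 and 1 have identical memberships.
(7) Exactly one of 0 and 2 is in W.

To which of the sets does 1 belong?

1: F, W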